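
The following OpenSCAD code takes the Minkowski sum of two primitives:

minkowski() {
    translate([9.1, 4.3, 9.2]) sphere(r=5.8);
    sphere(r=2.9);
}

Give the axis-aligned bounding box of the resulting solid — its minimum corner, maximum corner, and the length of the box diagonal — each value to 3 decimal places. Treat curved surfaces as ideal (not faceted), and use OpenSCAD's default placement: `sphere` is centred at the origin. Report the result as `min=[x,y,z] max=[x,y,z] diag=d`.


A = translate([9.1, 4.3, 9.2]) sphere(r=5.8) → bbox [3.3,-1.5,3.4] .. [14.9,10.1,15]
B = sphere(r=2.9) → bbox [-2.9,-2.9,-2.9] .. [2.9,2.9,2.9]
lo = A.lo+B.lo = [3.3-2.9, -1.5-2.9, 3.4-2.9] = [0.400,-4.400,0.500]
hi = A.hi+B.hi = [14.9+2.9, 10.1+2.9, 15+2.9] = [17.800,13.000,17.900]
diag = √(17.4²+17.4²+17.4²) = √908.28 = 30.138

min=[0.400,-4.400,0.500] max=[17.800,13.000,17.900] diag=30.138


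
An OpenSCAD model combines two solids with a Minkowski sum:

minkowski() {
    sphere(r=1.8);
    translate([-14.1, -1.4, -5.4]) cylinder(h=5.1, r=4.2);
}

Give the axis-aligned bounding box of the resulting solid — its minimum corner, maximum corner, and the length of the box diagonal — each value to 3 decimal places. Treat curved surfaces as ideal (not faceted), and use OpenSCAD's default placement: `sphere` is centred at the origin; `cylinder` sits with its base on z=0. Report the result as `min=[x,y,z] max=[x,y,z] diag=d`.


min=[-20.100,-7.400,-7.200] max=[-8.100,4.600,1.500] diag=19.071

A = translate([-14.1, -1.4, -5.4]) cylinder(h=5.1, r=4.2) → bbox [-18.3,-5.6,-5.4] .. [-9.9,2.8,-0.3]
B = sphere(r=1.8) → bbox [-1.8,-1.8,-1.8] .. [1.8,1.8,1.8]
lo = A.lo+B.lo = [-18.3-1.8, -5.6-1.8, -5.4-1.8] = [-20.100,-7.400,-7.200]
hi = A.hi+B.hi = [-9.9+1.8, 2.8+1.8, -0.3+1.8] = [-8.100,4.600,1.500]
diag = √(12²+12²+8.7²) = √363.69 = 19.071


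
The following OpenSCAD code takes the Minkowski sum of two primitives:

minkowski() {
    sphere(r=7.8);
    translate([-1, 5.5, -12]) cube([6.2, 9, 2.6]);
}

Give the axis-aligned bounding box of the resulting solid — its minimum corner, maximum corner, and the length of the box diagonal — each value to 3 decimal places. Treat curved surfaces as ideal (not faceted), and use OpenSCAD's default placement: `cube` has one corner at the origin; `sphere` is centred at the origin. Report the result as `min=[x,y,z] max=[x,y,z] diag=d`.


A = translate([-1, 5.5, -12]) cube([6.2, 9, 2.6]) → bbox [-1,5.5,-12] .. [5.2,14.5,-9.4]
B = sphere(r=7.8) → bbox [-7.8,-7.8,-7.8] .. [7.8,7.8,7.8]
lo = A.lo+B.lo = [-1-7.8, 5.5-7.8, -12-7.8] = [-8.800,-2.300,-19.800]
hi = A.hi+B.hi = [5.2+7.8, 14.5+7.8, -9.4+7.8] = [13.000,22.300,-1.600]
diag = √(21.8²+24.6²+18.2²) = √1411.64 = 37.572

min=[-8.800,-2.300,-19.800] max=[13.000,22.300,-1.600] diag=37.572


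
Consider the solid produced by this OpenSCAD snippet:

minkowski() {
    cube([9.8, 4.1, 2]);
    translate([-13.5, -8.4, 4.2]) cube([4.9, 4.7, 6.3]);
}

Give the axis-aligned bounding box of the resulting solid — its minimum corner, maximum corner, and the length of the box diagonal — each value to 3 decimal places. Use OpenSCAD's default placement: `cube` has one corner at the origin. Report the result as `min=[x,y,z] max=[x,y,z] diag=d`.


A = translate([-13.5, -8.4, 4.2]) cube([4.9, 4.7, 6.3]) → bbox [-13.5,-8.4,4.2] .. [-8.6,-3.7,10.5]
B = cube([9.8, 4.1, 2]) → bbox [0,0,0] .. [9.8,4.1,2]
lo = A.lo+B.lo = [-13.5+0, -8.4+0, 4.2+0] = [-13.500,-8.400,4.200]
hi = A.hi+B.hi = [-8.6+9.8, -3.7+4.1, 10.5+2] = [1.200,0.400,12.500]
diag = √(14.7²+8.8²+8.3²) = √362.42 = 19.037

min=[-13.500,-8.400,4.200] max=[1.200,0.400,12.500] diag=19.037


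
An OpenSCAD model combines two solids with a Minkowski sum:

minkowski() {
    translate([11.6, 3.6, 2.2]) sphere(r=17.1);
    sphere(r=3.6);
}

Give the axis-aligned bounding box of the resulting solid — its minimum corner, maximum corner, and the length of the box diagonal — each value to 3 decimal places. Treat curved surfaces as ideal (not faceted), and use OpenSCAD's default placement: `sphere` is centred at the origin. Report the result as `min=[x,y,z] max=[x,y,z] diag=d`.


A = translate([11.6, 3.6, 2.2]) sphere(r=17.1) → bbox [-5.5,-13.5,-14.9] .. [28.7,20.7,19.3]
B = sphere(r=3.6) → bbox [-3.6,-3.6,-3.6] .. [3.6,3.6,3.6]
lo = A.lo+B.lo = [-5.5-3.6, -13.5-3.6, -14.9-3.6] = [-9.100,-17.100,-18.500]
hi = A.hi+B.hi = [28.7+3.6, 20.7+3.6, 19.3+3.6] = [32.300,24.300,22.900]
diag = √(41.4²+41.4²+41.4²) = √5141.88 = 71.707

min=[-9.100,-17.100,-18.500] max=[32.300,24.300,22.900] diag=71.707


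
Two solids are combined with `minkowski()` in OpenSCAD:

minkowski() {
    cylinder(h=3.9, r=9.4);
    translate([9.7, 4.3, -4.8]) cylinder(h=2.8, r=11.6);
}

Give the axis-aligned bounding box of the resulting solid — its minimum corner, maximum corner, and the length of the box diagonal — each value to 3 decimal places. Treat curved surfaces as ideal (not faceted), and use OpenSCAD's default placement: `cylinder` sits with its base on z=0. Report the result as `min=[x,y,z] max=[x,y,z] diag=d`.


A = translate([9.7, 4.3, -4.8]) cylinder(h=2.8, r=11.6) → bbox [-1.9,-7.3,-4.8] .. [21.3,15.9,-2]
B = cylinder(h=3.9, r=9.4) → bbox [-9.4,-9.4,0] .. [9.4,9.4,3.9]
lo = A.lo+B.lo = [-1.9-9.4, -7.3-9.4, -4.8+0] = [-11.300,-16.700,-4.800]
hi = A.hi+B.hi = [21.3+9.4, 15.9+9.4, -2+3.9] = [30.700,25.300,1.900]
diag = √(42²+42²+6.7²) = √3572.89 = 59.774

min=[-11.300,-16.700,-4.800] max=[30.700,25.300,1.900] diag=59.774


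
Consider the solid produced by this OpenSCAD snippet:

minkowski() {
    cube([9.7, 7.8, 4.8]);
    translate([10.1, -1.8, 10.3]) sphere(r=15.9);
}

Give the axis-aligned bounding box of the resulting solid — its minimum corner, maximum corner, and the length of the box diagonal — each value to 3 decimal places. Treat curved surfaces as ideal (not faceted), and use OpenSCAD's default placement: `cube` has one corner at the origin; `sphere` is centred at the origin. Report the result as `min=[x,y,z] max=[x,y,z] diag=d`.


min=[-5.800,-17.700,-5.600] max=[35.700,21.900,31.000] diag=68.044

A = translate([10.1, -1.8, 10.3]) sphere(r=15.9) → bbox [-5.8,-17.7,-5.6] .. [26,14.1,26.2]
B = cube([9.7, 7.8, 4.8]) → bbox [0,0,0] .. [9.7,7.8,4.8]
lo = A.lo+B.lo = [-5.8+0, -17.7+0, -5.6+0] = [-5.800,-17.700,-5.600]
hi = A.hi+B.hi = [26+9.7, 14.1+7.8, 26.2+4.8] = [35.700,21.900,31.000]
diag = √(41.5²+39.6²+36.6²) = √4629.97 = 68.044


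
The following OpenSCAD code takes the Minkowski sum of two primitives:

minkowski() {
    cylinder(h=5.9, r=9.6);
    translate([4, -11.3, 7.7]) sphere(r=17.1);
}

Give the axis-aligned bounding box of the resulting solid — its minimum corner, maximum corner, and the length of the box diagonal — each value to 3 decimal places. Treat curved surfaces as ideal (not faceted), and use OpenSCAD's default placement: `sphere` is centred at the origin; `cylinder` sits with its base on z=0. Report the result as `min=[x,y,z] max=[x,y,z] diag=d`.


min=[-22.700,-38.000,-9.400] max=[30.700,15.400,30.700] diag=85.505

A = translate([4, -11.3, 7.7]) sphere(r=17.1) → bbox [-13.1,-28.4,-9.4] .. [21.1,5.8,24.8]
B = cylinder(h=5.9, r=9.6) → bbox [-9.6,-9.6,0] .. [9.6,9.6,5.9]
lo = A.lo+B.lo = [-13.1-9.6, -28.4-9.6, -9.4+0] = [-22.700,-38.000,-9.400]
hi = A.hi+B.hi = [21.1+9.6, 5.8+9.6, 24.8+5.9] = [30.700,15.400,30.700]
diag = √(53.4²+53.4²+40.1²) = √7311.13 = 85.505


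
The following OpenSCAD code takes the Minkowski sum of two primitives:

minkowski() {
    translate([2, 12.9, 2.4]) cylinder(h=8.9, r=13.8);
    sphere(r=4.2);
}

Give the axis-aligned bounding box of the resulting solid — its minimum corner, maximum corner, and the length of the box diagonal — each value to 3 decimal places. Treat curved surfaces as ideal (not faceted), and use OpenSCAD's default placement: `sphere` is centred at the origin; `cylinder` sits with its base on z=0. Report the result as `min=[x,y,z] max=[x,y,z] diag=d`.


A = translate([2, 12.9, 2.4]) cylinder(h=8.9, r=13.8) → bbox [-11.8,-0.9,2.4] .. [15.8,26.7,11.3]
B = sphere(r=4.2) → bbox [-4.2,-4.2,-4.2] .. [4.2,4.2,4.2]
lo = A.lo+B.lo = [-11.8-4.2, -0.9-4.2, 2.4-4.2] = [-16.000,-5.100,-1.800]
hi = A.hi+B.hi = [15.8+4.2, 26.7+4.2, 11.3+4.2] = [20.000,30.900,15.500]
diag = √(36²+36²+17.3²) = √2891.29 = 53.771

min=[-16.000,-5.100,-1.800] max=[20.000,30.900,15.500] diag=53.771


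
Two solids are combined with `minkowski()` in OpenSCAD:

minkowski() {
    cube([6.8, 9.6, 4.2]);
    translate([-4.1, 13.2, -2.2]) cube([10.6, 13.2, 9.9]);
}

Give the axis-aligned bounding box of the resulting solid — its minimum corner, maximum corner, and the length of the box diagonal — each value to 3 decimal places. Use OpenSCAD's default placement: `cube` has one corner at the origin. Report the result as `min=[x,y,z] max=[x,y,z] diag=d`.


min=[-4.100,13.200,-2.200] max=[13.300,36.000,11.900] diag=31.960

A = translate([-4.1, 13.2, -2.2]) cube([10.6, 13.2, 9.9]) → bbox [-4.1,13.2,-2.2] .. [6.5,26.4,7.7]
B = cube([6.8, 9.6, 4.2]) → bbox [0,0,0] .. [6.8,9.6,4.2]
lo = A.lo+B.lo = [-4.1+0, 13.2+0, -2.2+0] = [-4.100,13.200,-2.200]
hi = A.hi+B.hi = [6.5+6.8, 26.4+9.6, 7.7+4.2] = [13.300,36.000,11.900]
diag = √(17.4²+22.8²+14.1²) = √1021.41 = 31.960


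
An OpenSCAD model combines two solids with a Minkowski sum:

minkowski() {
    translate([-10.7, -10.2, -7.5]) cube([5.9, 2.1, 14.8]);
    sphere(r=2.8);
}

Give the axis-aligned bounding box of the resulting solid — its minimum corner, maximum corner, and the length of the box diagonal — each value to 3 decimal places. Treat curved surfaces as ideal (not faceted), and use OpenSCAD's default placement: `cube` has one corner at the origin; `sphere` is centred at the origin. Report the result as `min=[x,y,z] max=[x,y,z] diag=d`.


min=[-13.500,-13.000,-10.300] max=[-2.000,-5.300,10.100] diag=24.652

A = translate([-10.7, -10.2, -7.5]) cube([5.9, 2.1, 14.8]) → bbox [-10.7,-10.2,-7.5] .. [-4.8,-8.1,7.3]
B = sphere(r=2.8) → bbox [-2.8,-2.8,-2.8] .. [2.8,2.8,2.8]
lo = A.lo+B.lo = [-10.7-2.8, -10.2-2.8, -7.5-2.8] = [-13.500,-13.000,-10.300]
hi = A.hi+B.hi = [-4.8+2.8, -8.1+2.8, 7.3+2.8] = [-2.000,-5.300,10.100]
diag = √(11.5²+7.7²+20.4²) = √607.7 = 24.652


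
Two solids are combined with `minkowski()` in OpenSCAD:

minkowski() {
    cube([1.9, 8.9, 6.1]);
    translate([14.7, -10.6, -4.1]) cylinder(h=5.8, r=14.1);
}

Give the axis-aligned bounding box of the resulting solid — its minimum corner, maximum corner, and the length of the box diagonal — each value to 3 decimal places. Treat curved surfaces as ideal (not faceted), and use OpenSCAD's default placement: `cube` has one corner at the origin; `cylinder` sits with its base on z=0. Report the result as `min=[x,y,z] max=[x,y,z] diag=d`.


min=[0.600,-24.700,-4.100] max=[30.700,12.400,7.800] diag=49.234

A = translate([14.7, -10.6, -4.1]) cylinder(h=5.8, r=14.1) → bbox [0.6,-24.7,-4.1] .. [28.8,3.5,1.7]
B = cube([1.9, 8.9, 6.1]) → bbox [0,0,0] .. [1.9,8.9,6.1]
lo = A.lo+B.lo = [0.6+0, -24.7+0, -4.1+0] = [0.600,-24.700,-4.100]
hi = A.hi+B.hi = [28.8+1.9, 3.5+8.9, 1.7+6.1] = [30.700,12.400,7.800]
diag = √(30.1²+37.1²+11.9²) = √2424.03 = 49.234


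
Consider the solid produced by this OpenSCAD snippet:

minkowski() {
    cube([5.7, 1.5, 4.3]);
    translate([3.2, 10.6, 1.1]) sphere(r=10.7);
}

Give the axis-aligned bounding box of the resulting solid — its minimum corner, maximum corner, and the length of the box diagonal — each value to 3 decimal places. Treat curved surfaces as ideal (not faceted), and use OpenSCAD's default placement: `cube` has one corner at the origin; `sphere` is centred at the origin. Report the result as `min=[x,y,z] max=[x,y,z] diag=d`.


A = translate([3.2, 10.6, 1.1]) sphere(r=10.7) → bbox [-7.5,-0.1,-9.6] .. [13.9,21.3,11.8]
B = cube([5.7, 1.5, 4.3]) → bbox [0,0,0] .. [5.7,1.5,4.3]
lo = A.lo+B.lo = [-7.5+0, -0.1+0, -9.6+0] = [-7.500,-0.100,-9.600]
hi = A.hi+B.hi = [13.9+5.7, 21.3+1.5, 11.8+4.3] = [19.600,22.800,16.100]
diag = √(27.1²+22.9²+25.7²) = √1919.31 = 43.810

min=[-7.500,-0.100,-9.600] max=[19.600,22.800,16.100] diag=43.810


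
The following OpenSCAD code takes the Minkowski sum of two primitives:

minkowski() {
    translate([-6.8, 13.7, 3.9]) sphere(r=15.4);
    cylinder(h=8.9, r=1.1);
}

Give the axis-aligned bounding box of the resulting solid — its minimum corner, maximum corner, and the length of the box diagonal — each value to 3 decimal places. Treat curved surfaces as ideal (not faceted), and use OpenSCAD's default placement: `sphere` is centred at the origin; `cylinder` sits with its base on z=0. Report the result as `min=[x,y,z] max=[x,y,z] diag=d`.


min=[-23.300,-2.800,-11.500] max=[9.700,30.200,28.200] diag=61.271

A = translate([-6.8, 13.7, 3.9]) sphere(r=15.4) → bbox [-22.2,-1.7,-11.5] .. [8.6,29.1,19.3]
B = cylinder(h=8.9, r=1.1) → bbox [-1.1,-1.1,0] .. [1.1,1.1,8.9]
lo = A.lo+B.lo = [-22.2-1.1, -1.7-1.1, -11.5+0] = [-23.300,-2.800,-11.500]
hi = A.hi+B.hi = [8.6+1.1, 29.1+1.1, 19.3+8.9] = [9.700,30.200,28.200]
diag = √(33²+33²+39.7²) = √3754.09 = 61.271


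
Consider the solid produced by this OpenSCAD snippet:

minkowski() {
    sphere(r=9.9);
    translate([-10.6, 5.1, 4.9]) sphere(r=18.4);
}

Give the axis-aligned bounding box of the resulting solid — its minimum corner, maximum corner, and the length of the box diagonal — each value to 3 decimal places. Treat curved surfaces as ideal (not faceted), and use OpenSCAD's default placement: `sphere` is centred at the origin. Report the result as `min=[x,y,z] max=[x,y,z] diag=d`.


min=[-38.900,-23.200,-23.400] max=[17.700,33.400,33.200] diag=98.034

A = translate([-10.6, 5.1, 4.9]) sphere(r=18.4) → bbox [-29,-13.3,-13.5] .. [7.8,23.5,23.3]
B = sphere(r=9.9) → bbox [-9.9,-9.9,-9.9] .. [9.9,9.9,9.9]
lo = A.lo+B.lo = [-29-9.9, -13.3-9.9, -13.5-9.9] = [-38.900,-23.200,-23.400]
hi = A.hi+B.hi = [7.8+9.9, 23.5+9.9, 23.3+9.9] = [17.700,33.400,33.200]
diag = √(56.6²+56.6²+56.6²) = √9610.68 = 98.034


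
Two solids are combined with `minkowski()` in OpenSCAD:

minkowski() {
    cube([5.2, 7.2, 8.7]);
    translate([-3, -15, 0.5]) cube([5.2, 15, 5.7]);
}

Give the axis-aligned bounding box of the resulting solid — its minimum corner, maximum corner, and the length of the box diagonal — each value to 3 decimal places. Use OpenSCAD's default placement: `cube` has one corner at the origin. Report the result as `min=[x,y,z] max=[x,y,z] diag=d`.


min=[-3.000,-15.000,0.500] max=[7.400,7.200,14.900] diag=28.432

A = translate([-3, -15, 0.5]) cube([5.2, 15, 5.7]) → bbox [-3,-15,0.5] .. [2.2,0,6.2]
B = cube([5.2, 7.2, 8.7]) → bbox [0,0,0] .. [5.2,7.2,8.7]
lo = A.lo+B.lo = [-3+0, -15+0, 0.5+0] = [-3.000,-15.000,0.500]
hi = A.hi+B.hi = [2.2+5.2, 0+7.2, 6.2+8.7] = [7.400,7.200,14.900]
diag = √(10.4²+22.2²+14.4²) = √808.36 = 28.432


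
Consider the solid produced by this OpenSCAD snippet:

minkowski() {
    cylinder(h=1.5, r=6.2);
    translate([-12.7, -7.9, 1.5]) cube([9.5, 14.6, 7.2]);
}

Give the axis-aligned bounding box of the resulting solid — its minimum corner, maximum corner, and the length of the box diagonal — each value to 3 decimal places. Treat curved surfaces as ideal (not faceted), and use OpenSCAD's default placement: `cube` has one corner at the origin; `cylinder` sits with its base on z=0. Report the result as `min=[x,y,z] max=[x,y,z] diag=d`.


min=[-18.900,-14.100,1.500] max=[3.000,12.900,10.200] diag=35.837

A = translate([-12.7, -7.9, 1.5]) cube([9.5, 14.6, 7.2]) → bbox [-12.7,-7.9,1.5] .. [-3.2,6.7,8.7]
B = cylinder(h=1.5, r=6.2) → bbox [-6.2,-6.2,0] .. [6.2,6.2,1.5]
lo = A.lo+B.lo = [-12.7-6.2, -7.9-6.2, 1.5+0] = [-18.900,-14.100,1.500]
hi = A.hi+B.hi = [-3.2+6.2, 6.7+6.2, 8.7+1.5] = [3.000,12.900,10.200]
diag = √(21.9²+27²+8.7²) = √1284.3 = 35.837


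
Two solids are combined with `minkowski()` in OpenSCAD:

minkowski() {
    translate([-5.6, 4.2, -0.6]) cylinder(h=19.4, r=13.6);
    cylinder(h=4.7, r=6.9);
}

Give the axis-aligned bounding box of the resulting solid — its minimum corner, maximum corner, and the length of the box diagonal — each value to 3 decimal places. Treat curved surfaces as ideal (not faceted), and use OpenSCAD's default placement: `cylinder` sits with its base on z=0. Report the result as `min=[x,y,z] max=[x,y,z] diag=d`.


min=[-26.100,-16.300,-0.600] max=[14.900,24.700,23.500] diag=62.792

A = translate([-5.6, 4.2, -0.6]) cylinder(h=19.4, r=13.6) → bbox [-19.2,-9.4,-0.6] .. [8,17.8,18.8]
B = cylinder(h=4.7, r=6.9) → bbox [-6.9,-6.9,0] .. [6.9,6.9,4.7]
lo = A.lo+B.lo = [-19.2-6.9, -9.4-6.9, -0.6+0] = [-26.100,-16.300,-0.600]
hi = A.hi+B.hi = [8+6.9, 17.8+6.9, 18.8+4.7] = [14.900,24.700,23.500]
diag = √(41²+41²+24.1²) = √3942.81 = 62.792


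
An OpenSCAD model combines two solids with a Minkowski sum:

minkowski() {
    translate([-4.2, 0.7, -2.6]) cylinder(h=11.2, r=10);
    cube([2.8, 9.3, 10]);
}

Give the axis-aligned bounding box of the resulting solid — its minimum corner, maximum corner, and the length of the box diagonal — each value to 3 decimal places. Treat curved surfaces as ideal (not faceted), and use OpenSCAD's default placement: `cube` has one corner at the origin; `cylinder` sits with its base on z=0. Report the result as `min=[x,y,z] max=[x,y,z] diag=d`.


min=[-14.200,-9.300,-2.600] max=[8.600,20.000,18.600] diag=42.752

A = translate([-4.2, 0.7, -2.6]) cylinder(h=11.2, r=10) → bbox [-14.2,-9.3,-2.6] .. [5.8,10.7,8.6]
B = cube([2.8, 9.3, 10]) → bbox [0,0,0] .. [2.8,9.3,10]
lo = A.lo+B.lo = [-14.2+0, -9.3+0, -2.6+0] = [-14.200,-9.300,-2.600]
hi = A.hi+B.hi = [5.8+2.8, 10.7+9.3, 8.6+10] = [8.600,20.000,18.600]
diag = √(22.8²+29.3²+21.2²) = √1827.77 = 42.752


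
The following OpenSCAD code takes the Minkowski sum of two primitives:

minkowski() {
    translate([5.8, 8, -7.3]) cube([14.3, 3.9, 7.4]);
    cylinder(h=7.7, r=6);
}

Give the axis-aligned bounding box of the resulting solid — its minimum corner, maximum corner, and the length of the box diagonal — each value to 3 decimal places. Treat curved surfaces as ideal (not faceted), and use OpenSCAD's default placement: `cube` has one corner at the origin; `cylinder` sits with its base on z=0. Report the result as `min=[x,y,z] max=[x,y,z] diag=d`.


min=[-0.200,2.000,-7.300] max=[26.100,17.900,7.800] diag=34.242

A = translate([5.8, 8, -7.3]) cube([14.3, 3.9, 7.4]) → bbox [5.8,8,-7.3] .. [20.1,11.9,0.1]
B = cylinder(h=7.7, r=6) → bbox [-6,-6,0] .. [6,6,7.7]
lo = A.lo+B.lo = [5.8-6, 8-6, -7.3+0] = [-0.200,2.000,-7.300]
hi = A.hi+B.hi = [20.1+6, 11.9+6, 0.1+7.7] = [26.100,17.900,7.800]
diag = √(26.3²+15.9²+15.1²) = √1172.51 = 34.242


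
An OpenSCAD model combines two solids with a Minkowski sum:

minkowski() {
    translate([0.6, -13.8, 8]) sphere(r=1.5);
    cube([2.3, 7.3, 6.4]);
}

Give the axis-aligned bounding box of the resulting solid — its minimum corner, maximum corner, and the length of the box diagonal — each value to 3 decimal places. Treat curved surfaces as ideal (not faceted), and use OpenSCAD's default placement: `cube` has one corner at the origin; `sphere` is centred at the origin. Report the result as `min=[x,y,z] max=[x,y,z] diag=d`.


min=[-0.900,-15.300,6.500] max=[4.400,-5.000,15.900] diag=14.918

A = translate([0.6, -13.8, 8]) sphere(r=1.5) → bbox [-0.9,-15.3,6.5] .. [2.1,-12.3,9.5]
B = cube([2.3, 7.3, 6.4]) → bbox [0,0,0] .. [2.3,7.3,6.4]
lo = A.lo+B.lo = [-0.9+0, -15.3+0, 6.5+0] = [-0.900,-15.300,6.500]
hi = A.hi+B.hi = [2.1+2.3, -12.3+7.3, 9.5+6.4] = [4.400,-5.000,15.900]
diag = √(5.3²+10.3²+9.4²) = √222.54 = 14.918


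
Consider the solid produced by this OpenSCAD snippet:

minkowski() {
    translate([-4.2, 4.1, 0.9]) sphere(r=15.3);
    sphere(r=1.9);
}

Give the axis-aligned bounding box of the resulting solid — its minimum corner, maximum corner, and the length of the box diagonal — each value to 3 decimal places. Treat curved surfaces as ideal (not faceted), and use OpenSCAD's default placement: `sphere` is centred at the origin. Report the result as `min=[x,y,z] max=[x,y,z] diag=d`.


min=[-21.400,-13.100,-16.300] max=[13.000,21.300,18.100] diag=59.583

A = translate([-4.2, 4.1, 0.9]) sphere(r=15.3) → bbox [-19.5,-11.2,-14.4] .. [11.1,19.4,16.2]
B = sphere(r=1.9) → bbox [-1.9,-1.9,-1.9] .. [1.9,1.9,1.9]
lo = A.lo+B.lo = [-19.5-1.9, -11.2-1.9, -14.4-1.9] = [-21.400,-13.100,-16.300]
hi = A.hi+B.hi = [11.1+1.9, 19.4+1.9, 16.2+1.9] = [13.000,21.300,18.100]
diag = √(34.4²+34.4²+34.4²) = √3550.08 = 59.583


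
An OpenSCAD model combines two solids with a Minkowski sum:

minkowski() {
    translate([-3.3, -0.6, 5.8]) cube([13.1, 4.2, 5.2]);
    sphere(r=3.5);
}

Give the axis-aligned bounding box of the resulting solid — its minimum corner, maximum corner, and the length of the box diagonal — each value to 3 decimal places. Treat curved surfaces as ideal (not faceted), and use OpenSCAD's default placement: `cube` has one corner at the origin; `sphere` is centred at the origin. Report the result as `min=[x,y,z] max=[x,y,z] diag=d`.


min=[-6.800,-4.100,2.300] max=[13.300,7.100,14.500] diag=26.044

A = translate([-3.3, -0.6, 5.8]) cube([13.1, 4.2, 5.2]) → bbox [-3.3,-0.6,5.8] .. [9.8,3.6,11]
B = sphere(r=3.5) → bbox [-3.5,-3.5,-3.5] .. [3.5,3.5,3.5]
lo = A.lo+B.lo = [-3.3-3.5, -0.6-3.5, 5.8-3.5] = [-6.800,-4.100,2.300]
hi = A.hi+B.hi = [9.8+3.5, 3.6+3.5, 11+3.5] = [13.300,7.100,14.500]
diag = √(20.1²+11.2²+12.2²) = √678.29 = 26.044


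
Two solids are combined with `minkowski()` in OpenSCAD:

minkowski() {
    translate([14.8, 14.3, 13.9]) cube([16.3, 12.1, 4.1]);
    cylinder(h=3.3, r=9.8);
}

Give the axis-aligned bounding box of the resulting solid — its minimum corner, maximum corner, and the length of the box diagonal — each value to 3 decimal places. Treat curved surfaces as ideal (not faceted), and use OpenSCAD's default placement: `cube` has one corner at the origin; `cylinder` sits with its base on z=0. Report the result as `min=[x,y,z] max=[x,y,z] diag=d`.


A = translate([14.8, 14.3, 13.9]) cube([16.3, 12.1, 4.1]) → bbox [14.8,14.3,13.9] .. [31.1,26.4,18]
B = cylinder(h=3.3, r=9.8) → bbox [-9.8,-9.8,0] .. [9.8,9.8,3.3]
lo = A.lo+B.lo = [14.8-9.8, 14.3-9.8, 13.9+0] = [5.000,4.500,13.900]
hi = A.hi+B.hi = [31.1+9.8, 26.4+9.8, 18+3.3] = [40.900,36.200,21.300]
diag = √(35.9²+31.7²+7.4²) = √2348.46 = 48.461

min=[5.000,4.500,13.900] max=[40.900,36.200,21.300] diag=48.461


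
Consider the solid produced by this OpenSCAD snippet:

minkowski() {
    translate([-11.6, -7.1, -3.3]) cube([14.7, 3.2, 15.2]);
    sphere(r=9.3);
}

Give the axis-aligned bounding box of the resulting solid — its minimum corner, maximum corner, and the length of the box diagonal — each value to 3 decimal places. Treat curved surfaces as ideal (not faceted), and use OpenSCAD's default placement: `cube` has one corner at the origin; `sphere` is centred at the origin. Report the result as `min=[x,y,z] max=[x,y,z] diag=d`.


A = translate([-11.6, -7.1, -3.3]) cube([14.7, 3.2, 15.2]) → bbox [-11.6,-7.1,-3.3] .. [3.1,-3.9,11.9]
B = sphere(r=9.3) → bbox [-9.3,-9.3,-9.3] .. [9.3,9.3,9.3]
lo = A.lo+B.lo = [-11.6-9.3, -7.1-9.3, -3.3-9.3] = [-20.900,-16.400,-12.600]
hi = A.hi+B.hi = [3.1+9.3, -3.9+9.3, 11.9+9.3] = [12.400,5.400,21.200]
diag = √(33.3²+21.8²+33.8²) = √2726.57 = 52.217

min=[-20.900,-16.400,-12.600] max=[12.400,5.400,21.200] diag=52.217


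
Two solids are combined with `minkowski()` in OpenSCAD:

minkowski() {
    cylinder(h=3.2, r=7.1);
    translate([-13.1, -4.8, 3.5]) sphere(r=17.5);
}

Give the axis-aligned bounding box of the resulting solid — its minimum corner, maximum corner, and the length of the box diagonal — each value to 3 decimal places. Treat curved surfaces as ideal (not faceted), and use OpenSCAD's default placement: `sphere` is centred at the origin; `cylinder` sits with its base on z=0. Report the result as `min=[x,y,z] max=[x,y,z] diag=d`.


min=[-37.700,-29.400,-14.000] max=[11.500,19.800,24.200] diag=79.376

A = translate([-13.1, -4.8, 3.5]) sphere(r=17.5) → bbox [-30.6,-22.3,-14] .. [4.4,12.7,21]
B = cylinder(h=3.2, r=7.1) → bbox [-7.1,-7.1,0] .. [7.1,7.1,3.2]
lo = A.lo+B.lo = [-30.6-7.1, -22.3-7.1, -14+0] = [-37.700,-29.400,-14.000]
hi = A.hi+B.hi = [4.4+7.1, 12.7+7.1, 21+3.2] = [11.500,19.800,24.200]
diag = √(49.2²+49.2²+38.2²) = √6300.52 = 79.376


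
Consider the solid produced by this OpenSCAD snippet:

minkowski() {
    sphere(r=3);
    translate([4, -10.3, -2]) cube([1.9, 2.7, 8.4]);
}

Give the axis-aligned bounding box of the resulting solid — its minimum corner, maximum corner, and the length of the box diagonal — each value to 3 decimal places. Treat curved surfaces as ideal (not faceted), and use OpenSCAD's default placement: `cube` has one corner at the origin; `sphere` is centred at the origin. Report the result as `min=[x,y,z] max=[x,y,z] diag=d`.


min=[1.000,-13.300,-5.000] max=[8.900,-4.600,9.400] diag=18.587

A = translate([4, -10.3, -2]) cube([1.9, 2.7, 8.4]) → bbox [4,-10.3,-2] .. [5.9,-7.6,6.4]
B = sphere(r=3) → bbox [-3,-3,-3] .. [3,3,3]
lo = A.lo+B.lo = [4-3, -10.3-3, -2-3] = [1.000,-13.300,-5.000]
hi = A.hi+B.hi = [5.9+3, -7.6+3, 6.4+3] = [8.900,-4.600,9.400]
diag = √(7.9²+8.7²+14.4²) = √345.46 = 18.587


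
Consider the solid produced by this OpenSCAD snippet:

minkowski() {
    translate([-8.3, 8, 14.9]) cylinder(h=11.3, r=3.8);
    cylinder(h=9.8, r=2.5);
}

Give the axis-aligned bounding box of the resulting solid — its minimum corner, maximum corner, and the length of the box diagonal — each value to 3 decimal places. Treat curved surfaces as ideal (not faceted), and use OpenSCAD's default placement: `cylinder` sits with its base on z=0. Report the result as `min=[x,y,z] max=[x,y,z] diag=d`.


A = translate([-8.3, 8, 14.9]) cylinder(h=11.3, r=3.8) → bbox [-12.1,4.2,14.9] .. [-4.5,11.8,26.2]
B = cylinder(h=9.8, r=2.5) → bbox [-2.5,-2.5,0] .. [2.5,2.5,9.8]
lo = A.lo+B.lo = [-12.1-2.5, 4.2-2.5, 14.9+0] = [-14.600,1.700,14.900]
hi = A.hi+B.hi = [-4.5+2.5, 11.8+2.5, 26.2+9.8] = [-2.000,14.300,36.000]
diag = √(12.6²+12.6²+21.1²) = √762.73 = 27.618

min=[-14.600,1.700,14.900] max=[-2.000,14.300,36.000] diag=27.618


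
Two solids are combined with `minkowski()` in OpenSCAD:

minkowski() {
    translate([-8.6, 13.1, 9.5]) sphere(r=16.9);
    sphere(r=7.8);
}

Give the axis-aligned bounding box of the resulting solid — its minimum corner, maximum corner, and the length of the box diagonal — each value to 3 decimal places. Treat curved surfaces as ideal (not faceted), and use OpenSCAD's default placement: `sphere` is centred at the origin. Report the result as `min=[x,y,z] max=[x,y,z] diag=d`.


A = translate([-8.6, 13.1, 9.5]) sphere(r=16.9) → bbox [-25.5,-3.8,-7.4] .. [8.3,30,26.4]
B = sphere(r=7.8) → bbox [-7.8,-7.8,-7.8] .. [7.8,7.8,7.8]
lo = A.lo+B.lo = [-25.5-7.8, -3.8-7.8, -7.4-7.8] = [-33.300,-11.600,-15.200]
hi = A.hi+B.hi = [8.3+7.8, 30+7.8, 26.4+7.8] = [16.100,37.800,34.200]
diag = √(49.4²+49.4²+49.4²) = √7321.08 = 85.563

min=[-33.300,-11.600,-15.200] max=[16.100,37.800,34.200] diag=85.563


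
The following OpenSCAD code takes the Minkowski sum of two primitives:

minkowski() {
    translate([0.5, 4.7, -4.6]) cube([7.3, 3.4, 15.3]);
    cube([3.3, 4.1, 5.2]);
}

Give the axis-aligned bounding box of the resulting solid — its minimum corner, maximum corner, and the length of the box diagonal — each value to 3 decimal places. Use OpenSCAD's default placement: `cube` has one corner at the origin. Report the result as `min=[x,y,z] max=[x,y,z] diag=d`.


A = translate([0.5, 4.7, -4.6]) cube([7.3, 3.4, 15.3]) → bbox [0.5,4.7,-4.6] .. [7.8,8.1,10.7]
B = cube([3.3, 4.1, 5.2]) → bbox [0,0,0] .. [3.3,4.1,5.2]
lo = A.lo+B.lo = [0.5+0, 4.7+0, -4.6+0] = [0.500,4.700,-4.600]
hi = A.hi+B.hi = [7.8+3.3, 8.1+4.1, 10.7+5.2] = [11.100,12.200,15.900]
diag = √(10.6²+7.5²+20.5²) = √588.86 = 24.266

min=[0.500,4.700,-4.600] max=[11.100,12.200,15.900] diag=24.266


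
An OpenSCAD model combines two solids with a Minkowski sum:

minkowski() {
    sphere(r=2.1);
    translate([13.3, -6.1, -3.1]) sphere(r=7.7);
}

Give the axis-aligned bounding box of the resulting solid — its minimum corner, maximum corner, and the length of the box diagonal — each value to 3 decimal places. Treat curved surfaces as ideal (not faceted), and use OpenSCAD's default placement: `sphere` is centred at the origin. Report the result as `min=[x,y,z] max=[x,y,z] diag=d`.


min=[3.500,-15.900,-12.900] max=[23.100,3.700,6.700] diag=33.948

A = translate([13.3, -6.1, -3.1]) sphere(r=7.7) → bbox [5.6,-13.8,-10.8] .. [21,1.6,4.6]
B = sphere(r=2.1) → bbox [-2.1,-2.1,-2.1] .. [2.1,2.1,2.1]
lo = A.lo+B.lo = [5.6-2.1, -13.8-2.1, -10.8-2.1] = [3.500,-15.900,-12.900]
hi = A.hi+B.hi = [21+2.1, 1.6+2.1, 4.6+2.1] = [23.100,3.700,6.700]
diag = √(19.6²+19.6²+19.6²) = √1152.48 = 33.948


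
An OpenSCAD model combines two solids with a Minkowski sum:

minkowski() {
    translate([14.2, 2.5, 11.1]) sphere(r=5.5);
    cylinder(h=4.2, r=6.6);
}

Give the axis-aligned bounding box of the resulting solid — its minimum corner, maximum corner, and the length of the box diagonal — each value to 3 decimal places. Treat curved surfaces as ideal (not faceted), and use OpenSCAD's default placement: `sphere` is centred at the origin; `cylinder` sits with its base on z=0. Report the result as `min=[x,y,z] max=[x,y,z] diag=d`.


A = translate([14.2, 2.5, 11.1]) sphere(r=5.5) → bbox [8.7,-3,5.6] .. [19.7,8,16.6]
B = cylinder(h=4.2, r=6.6) → bbox [-6.6,-6.6,0] .. [6.6,6.6,4.2]
lo = A.lo+B.lo = [8.7-6.6, -3-6.6, 5.6+0] = [2.100,-9.600,5.600]
hi = A.hi+B.hi = [19.7+6.6, 8+6.6, 16.6+4.2] = [26.300,14.600,20.800]
diag = √(24.2²+24.2²+15.2²) = √1402.32 = 37.448

min=[2.100,-9.600,5.600] max=[26.300,14.600,20.800] diag=37.448


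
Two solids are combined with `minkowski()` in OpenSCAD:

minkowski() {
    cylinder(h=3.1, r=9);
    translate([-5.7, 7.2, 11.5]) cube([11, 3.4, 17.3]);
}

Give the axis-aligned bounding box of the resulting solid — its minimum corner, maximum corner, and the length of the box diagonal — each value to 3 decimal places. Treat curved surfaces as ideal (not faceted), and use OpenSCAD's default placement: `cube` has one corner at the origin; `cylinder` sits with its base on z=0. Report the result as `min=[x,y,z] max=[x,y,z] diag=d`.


A = translate([-5.7, 7.2, 11.5]) cube([11, 3.4, 17.3]) → bbox [-5.7,7.2,11.5] .. [5.3,10.6,28.8]
B = cylinder(h=3.1, r=9) → bbox [-9,-9,0] .. [9,9,3.1]
lo = A.lo+B.lo = [-5.7-9, 7.2-9, 11.5+0] = [-14.700,-1.800,11.500]
hi = A.hi+B.hi = [5.3+9, 10.6+9, 28.8+3.1] = [14.300,19.600,31.900]
diag = √(29²+21.4²+20.4²) = √1715.12 = 41.414

min=[-14.700,-1.800,11.500] max=[14.300,19.600,31.900] diag=41.414


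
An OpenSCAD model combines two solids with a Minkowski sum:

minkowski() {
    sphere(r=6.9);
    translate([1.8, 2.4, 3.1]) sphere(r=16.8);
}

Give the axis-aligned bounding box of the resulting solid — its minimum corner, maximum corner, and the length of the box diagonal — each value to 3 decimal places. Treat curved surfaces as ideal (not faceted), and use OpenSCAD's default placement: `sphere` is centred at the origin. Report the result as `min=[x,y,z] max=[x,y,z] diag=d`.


A = translate([1.8, 2.4, 3.1]) sphere(r=16.8) → bbox [-15,-14.4,-13.7] .. [18.6,19.2,19.9]
B = sphere(r=6.9) → bbox [-6.9,-6.9,-6.9] .. [6.9,6.9,6.9]
lo = A.lo+B.lo = [-15-6.9, -14.4-6.9, -13.7-6.9] = [-21.900,-21.300,-20.600]
hi = A.hi+B.hi = [18.6+6.9, 19.2+6.9, 19.9+6.9] = [25.500,26.100,26.800]
diag = √(47.4²+47.4²+47.4²) = √6740.28 = 82.099

min=[-21.900,-21.300,-20.600] max=[25.500,26.100,26.800] diag=82.099


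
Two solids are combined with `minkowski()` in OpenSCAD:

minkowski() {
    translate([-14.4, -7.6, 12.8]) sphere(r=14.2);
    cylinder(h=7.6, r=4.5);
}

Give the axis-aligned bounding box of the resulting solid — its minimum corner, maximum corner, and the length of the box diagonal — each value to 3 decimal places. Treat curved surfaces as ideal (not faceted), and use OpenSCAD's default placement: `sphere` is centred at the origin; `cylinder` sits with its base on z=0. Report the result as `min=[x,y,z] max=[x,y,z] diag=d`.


min=[-33.100,-26.300,-1.400] max=[4.300,11.100,34.600] diag=63.981

A = translate([-14.4, -7.6, 12.8]) sphere(r=14.2) → bbox [-28.6,-21.8,-1.4] .. [-0.2,6.6,27]
B = cylinder(h=7.6, r=4.5) → bbox [-4.5,-4.5,0] .. [4.5,4.5,7.6]
lo = A.lo+B.lo = [-28.6-4.5, -21.8-4.5, -1.4+0] = [-33.100,-26.300,-1.400]
hi = A.hi+B.hi = [-0.2+4.5, 6.6+4.5, 27+7.6] = [4.300,11.100,34.600]
diag = √(37.4²+37.4²+36²) = √4093.52 = 63.981


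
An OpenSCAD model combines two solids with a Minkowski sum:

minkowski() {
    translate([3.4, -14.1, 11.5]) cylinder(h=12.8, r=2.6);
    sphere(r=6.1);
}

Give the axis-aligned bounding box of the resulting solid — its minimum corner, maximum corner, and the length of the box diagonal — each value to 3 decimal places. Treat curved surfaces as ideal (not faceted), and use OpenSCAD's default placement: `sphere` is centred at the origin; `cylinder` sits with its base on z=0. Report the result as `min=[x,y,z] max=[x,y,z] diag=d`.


A = translate([3.4, -14.1, 11.5]) cylinder(h=12.8, r=2.6) → bbox [0.8,-16.7,11.5] .. [6,-11.5,24.3]
B = sphere(r=6.1) → bbox [-6.1,-6.1,-6.1] .. [6.1,6.1,6.1]
lo = A.lo+B.lo = [0.8-6.1, -16.7-6.1, 11.5-6.1] = [-5.300,-22.800,5.400]
hi = A.hi+B.hi = [6+6.1, -11.5+6.1, 24.3+6.1] = [12.100,-5.400,30.400]
diag = √(17.4²+17.4²+25²) = √1230.52 = 35.079

min=[-5.300,-22.800,5.400] max=[12.100,-5.400,30.400] diag=35.079


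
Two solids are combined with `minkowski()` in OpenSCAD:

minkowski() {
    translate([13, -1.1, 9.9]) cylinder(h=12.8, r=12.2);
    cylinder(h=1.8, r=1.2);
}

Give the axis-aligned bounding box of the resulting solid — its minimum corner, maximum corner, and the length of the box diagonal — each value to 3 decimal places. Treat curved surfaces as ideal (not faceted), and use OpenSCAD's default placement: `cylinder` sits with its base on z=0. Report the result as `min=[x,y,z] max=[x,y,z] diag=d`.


A = translate([13, -1.1, 9.9]) cylinder(h=12.8, r=12.2) → bbox [0.8,-13.3,9.9] .. [25.2,11.1,22.7]
B = cylinder(h=1.8, r=1.2) → bbox [-1.2,-1.2,0] .. [1.2,1.2,1.8]
lo = A.lo+B.lo = [0.8-1.2, -13.3-1.2, 9.9+0] = [-0.400,-14.500,9.900]
hi = A.hi+B.hi = [25.2+1.2, 11.1+1.2, 22.7+1.8] = [26.400,12.300,24.500]
diag = √(26.8²+26.8²+14.6²) = √1649.64 = 40.616

min=[-0.400,-14.500,9.900] max=[26.400,12.300,24.500] diag=40.616


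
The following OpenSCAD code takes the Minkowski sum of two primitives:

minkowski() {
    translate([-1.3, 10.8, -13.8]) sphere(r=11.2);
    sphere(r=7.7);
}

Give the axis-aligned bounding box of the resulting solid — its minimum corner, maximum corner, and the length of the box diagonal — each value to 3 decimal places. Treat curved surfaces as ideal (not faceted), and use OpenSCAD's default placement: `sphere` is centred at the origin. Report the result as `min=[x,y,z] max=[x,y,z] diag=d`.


A = translate([-1.3, 10.8, -13.8]) sphere(r=11.2) → bbox [-12.5,-0.4,-25] .. [9.9,22,-2.6]
B = sphere(r=7.7) → bbox [-7.7,-7.7,-7.7] .. [7.7,7.7,7.7]
lo = A.lo+B.lo = [-12.5-7.7, -0.4-7.7, -25-7.7] = [-20.200,-8.100,-32.700]
hi = A.hi+B.hi = [9.9+7.7, 22+7.7, -2.6+7.7] = [17.600,29.700,5.100]
diag = √(37.8²+37.8²+37.8²) = √4286.52 = 65.472

min=[-20.200,-8.100,-32.700] max=[17.600,29.700,5.100] diag=65.472


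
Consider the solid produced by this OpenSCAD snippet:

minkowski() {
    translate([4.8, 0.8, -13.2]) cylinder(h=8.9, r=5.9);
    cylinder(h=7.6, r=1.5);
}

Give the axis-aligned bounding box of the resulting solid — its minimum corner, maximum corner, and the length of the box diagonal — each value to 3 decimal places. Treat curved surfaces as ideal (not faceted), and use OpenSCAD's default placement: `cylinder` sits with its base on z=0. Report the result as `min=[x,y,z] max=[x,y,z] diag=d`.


min=[-2.600,-6.600,-13.200] max=[12.200,8.200,3.300] diag=26.652

A = translate([4.8, 0.8, -13.2]) cylinder(h=8.9, r=5.9) → bbox [-1.1,-5.1,-13.2] .. [10.7,6.7,-4.3]
B = cylinder(h=7.6, r=1.5) → bbox [-1.5,-1.5,0] .. [1.5,1.5,7.6]
lo = A.lo+B.lo = [-1.1-1.5, -5.1-1.5, -13.2+0] = [-2.600,-6.600,-13.200]
hi = A.hi+B.hi = [10.7+1.5, 6.7+1.5, -4.3+7.6] = [12.200,8.200,3.300]
diag = √(14.8²+14.8²+16.5²) = √710.33 = 26.652


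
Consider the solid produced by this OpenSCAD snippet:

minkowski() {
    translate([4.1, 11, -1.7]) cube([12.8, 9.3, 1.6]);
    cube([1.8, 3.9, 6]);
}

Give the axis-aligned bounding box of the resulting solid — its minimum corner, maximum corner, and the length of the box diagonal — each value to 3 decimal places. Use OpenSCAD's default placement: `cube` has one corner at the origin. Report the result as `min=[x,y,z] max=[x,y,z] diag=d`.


A = translate([4.1, 11, -1.7]) cube([12.8, 9.3, 1.6]) → bbox [4.1,11,-1.7] .. [16.9,20.3,-0.1]
B = cube([1.8, 3.9, 6]) → bbox [0,0,0] .. [1.8,3.9,6]
lo = A.lo+B.lo = [4.1+0, 11+0, -1.7+0] = [4.100,11.000,-1.700]
hi = A.hi+B.hi = [16.9+1.8, 20.3+3.9, -0.1+6] = [18.700,24.200,5.900]
diag = √(14.6²+13.2²+7.6²) = √445.16 = 21.099

min=[4.100,11.000,-1.700] max=[18.700,24.200,5.900] diag=21.099


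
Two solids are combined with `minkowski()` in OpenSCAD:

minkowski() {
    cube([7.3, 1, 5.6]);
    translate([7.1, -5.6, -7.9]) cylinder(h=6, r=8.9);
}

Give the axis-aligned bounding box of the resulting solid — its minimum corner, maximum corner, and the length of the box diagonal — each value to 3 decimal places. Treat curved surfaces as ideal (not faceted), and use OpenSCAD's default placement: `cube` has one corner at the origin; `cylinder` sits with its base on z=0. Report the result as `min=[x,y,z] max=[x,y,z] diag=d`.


A = translate([7.1, -5.6, -7.9]) cylinder(h=6, r=8.9) → bbox [-1.8,-14.5,-7.9] .. [16,3.3,-1.9]
B = cube([7.3, 1, 5.6]) → bbox [0,0,0] .. [7.3,1,5.6]
lo = A.lo+B.lo = [-1.8+0, -14.5+0, -7.9+0] = [-1.800,-14.500,-7.900]
hi = A.hi+B.hi = [16+7.3, 3.3+1, -1.9+5.6] = [23.300,4.300,3.700]
diag = √(25.1²+18.8²+11.6²) = √1118.01 = 33.437

min=[-1.800,-14.500,-7.900] max=[23.300,4.300,3.700] diag=33.437


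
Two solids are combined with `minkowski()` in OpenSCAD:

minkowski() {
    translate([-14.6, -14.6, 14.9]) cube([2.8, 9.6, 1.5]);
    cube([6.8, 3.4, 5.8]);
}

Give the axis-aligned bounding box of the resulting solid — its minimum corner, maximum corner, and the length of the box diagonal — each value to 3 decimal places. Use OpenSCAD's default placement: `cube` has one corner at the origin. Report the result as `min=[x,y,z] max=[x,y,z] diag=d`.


min=[-14.600,-14.600,14.900] max=[-5.000,-1.600,22.200] diag=17.733

A = translate([-14.6, -14.6, 14.9]) cube([2.8, 9.6, 1.5]) → bbox [-14.6,-14.6,14.9] .. [-11.8,-5,16.4]
B = cube([6.8, 3.4, 5.8]) → bbox [0,0,0] .. [6.8,3.4,5.8]
lo = A.lo+B.lo = [-14.6+0, -14.6+0, 14.9+0] = [-14.600,-14.600,14.900]
hi = A.hi+B.hi = [-11.8+6.8, -5+3.4, 16.4+5.8] = [-5.000,-1.600,22.200]
diag = √(9.6²+13²+7.3²) = √314.45 = 17.733


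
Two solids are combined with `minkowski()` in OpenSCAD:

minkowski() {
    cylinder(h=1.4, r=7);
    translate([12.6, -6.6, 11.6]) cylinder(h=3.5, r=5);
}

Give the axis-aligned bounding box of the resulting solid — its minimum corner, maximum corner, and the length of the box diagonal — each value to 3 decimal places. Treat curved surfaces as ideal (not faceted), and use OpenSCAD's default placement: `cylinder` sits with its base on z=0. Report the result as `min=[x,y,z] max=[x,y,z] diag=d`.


A = translate([12.6, -6.6, 11.6]) cylinder(h=3.5, r=5) → bbox [7.6,-11.6,11.6] .. [17.6,-1.6,15.1]
B = cylinder(h=1.4, r=7) → bbox [-7,-7,0] .. [7,7,1.4]
lo = A.lo+B.lo = [7.6-7, -11.6-7, 11.6+0] = [0.600,-18.600,11.600]
hi = A.hi+B.hi = [17.6+7, -1.6+7, 15.1+1.4] = [24.600,5.400,16.500]
diag = √(24²+24²+4.9²) = √1176.01 = 34.293

min=[0.600,-18.600,11.600] max=[24.600,5.400,16.500] diag=34.293


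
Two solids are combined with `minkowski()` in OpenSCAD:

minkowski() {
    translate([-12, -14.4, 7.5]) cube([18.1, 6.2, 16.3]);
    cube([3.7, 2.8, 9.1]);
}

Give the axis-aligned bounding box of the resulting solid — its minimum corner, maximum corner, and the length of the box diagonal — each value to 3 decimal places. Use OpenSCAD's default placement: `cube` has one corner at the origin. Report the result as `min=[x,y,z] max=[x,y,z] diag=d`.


min=[-12.000,-14.400,7.500] max=[9.800,-5.400,32.900] diag=34.661

A = translate([-12, -14.4, 7.5]) cube([18.1, 6.2, 16.3]) → bbox [-12,-14.4,7.5] .. [6.1,-8.2,23.8]
B = cube([3.7, 2.8, 9.1]) → bbox [0,0,0] .. [3.7,2.8,9.1]
lo = A.lo+B.lo = [-12+0, -14.4+0, 7.5+0] = [-12.000,-14.400,7.500]
hi = A.hi+B.hi = [6.1+3.7, -8.2+2.8, 23.8+9.1] = [9.800,-5.400,32.900]
diag = √(21.8²+9²+25.4²) = √1201.4 = 34.661
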